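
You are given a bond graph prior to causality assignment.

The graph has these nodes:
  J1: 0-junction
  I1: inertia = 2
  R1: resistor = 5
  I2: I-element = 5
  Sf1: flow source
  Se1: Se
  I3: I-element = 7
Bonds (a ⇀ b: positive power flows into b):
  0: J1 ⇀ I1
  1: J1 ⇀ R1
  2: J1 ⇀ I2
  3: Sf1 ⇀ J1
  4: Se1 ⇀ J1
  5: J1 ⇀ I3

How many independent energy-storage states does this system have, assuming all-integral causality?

3  (I1, I2, I3 all integral)

b3 stroke at Sf1  (source Sf1 imposes f)
b4 stroke at J1  (Se1 (Se) sets effort on bond)
b0 stroke at I1  (J1: bond 4 brought effort, rest push out)
b1 stroke at R1  (0-jn J1 has e-setter on 4)
b2 stroke at I2  (J1 effort already set via bond 4)
b5 stroke at I3  (J1: bond 4 brought effort, rest push out)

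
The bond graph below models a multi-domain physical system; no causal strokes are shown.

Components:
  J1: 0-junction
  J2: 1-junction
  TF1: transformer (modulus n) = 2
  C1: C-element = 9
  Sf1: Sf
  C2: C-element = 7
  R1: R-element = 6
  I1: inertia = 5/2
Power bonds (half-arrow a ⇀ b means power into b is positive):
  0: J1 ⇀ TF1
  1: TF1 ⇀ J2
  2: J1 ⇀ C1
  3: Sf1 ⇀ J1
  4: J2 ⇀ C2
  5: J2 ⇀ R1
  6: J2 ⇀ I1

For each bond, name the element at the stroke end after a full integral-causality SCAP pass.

bond 3 →Sf1  (source Sf1 imposes f)
bond 2 →J1  (prefer integral on C1)
bond 0 →TF1  (J1 effort already set via bond 2)
bond 1 →J2  (through TF1, causality passes straight; one stroke at TF1)
bond 4 →J2  (C2: C, integral causality)
bond 6 →I1  (I1 integral (f out))
bond 5 →J2  (J2 flow already set via bond 6)

bond 0 stroke→TF1
bond 1 stroke→J2
bond 2 stroke→J1
bond 3 stroke→Sf1
bond 4 stroke→J2
bond 5 stroke→J2
bond 6 stroke→I1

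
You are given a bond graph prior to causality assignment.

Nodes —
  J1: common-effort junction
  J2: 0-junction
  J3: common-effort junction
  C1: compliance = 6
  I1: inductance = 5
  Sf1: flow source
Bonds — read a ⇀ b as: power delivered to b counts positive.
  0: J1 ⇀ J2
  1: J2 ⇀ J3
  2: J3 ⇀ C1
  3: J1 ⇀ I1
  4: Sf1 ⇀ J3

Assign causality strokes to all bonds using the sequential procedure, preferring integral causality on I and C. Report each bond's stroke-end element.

β0 stroke→J1
β1 stroke→J2
β2 stroke→J3
β3 stroke→I1
β4 stroke→Sf1

#4 stroke→Sf1  (Sf1: flow source, stroke at near end)
#2 stroke→J3  (C1: C, integral causality)
#1 stroke→J2  (0-jn J3 has e-setter on 2)
#0 stroke→J1  (J2 effort already set via bond 1)
#3 stroke→I1  (J1: bond 0 brought effort, rest push out)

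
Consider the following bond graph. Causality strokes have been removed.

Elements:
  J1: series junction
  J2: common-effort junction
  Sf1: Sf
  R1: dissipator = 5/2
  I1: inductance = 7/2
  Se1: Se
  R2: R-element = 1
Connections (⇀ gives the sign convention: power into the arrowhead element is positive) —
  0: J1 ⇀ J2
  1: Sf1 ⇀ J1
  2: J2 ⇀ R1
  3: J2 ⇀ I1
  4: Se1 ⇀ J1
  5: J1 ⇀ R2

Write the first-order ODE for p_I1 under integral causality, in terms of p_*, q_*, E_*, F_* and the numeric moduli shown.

dp_I1/dt = 5*F_Sf1/2 - 5*p_I1/7

b1 stroke→Sf1  (source Sf1 imposes f)
b4 stroke→J1  (Se1 fixes effort; stroke away)
b0 stroke→J1  (common-f at J1 fixed by 1)
b5 stroke→J1  (J1: bond 1 brought flow, rest push out)
b3 stroke→I1  (I1: I, integral causality)
b2 stroke→J2  (J2: last free bond brings effort in)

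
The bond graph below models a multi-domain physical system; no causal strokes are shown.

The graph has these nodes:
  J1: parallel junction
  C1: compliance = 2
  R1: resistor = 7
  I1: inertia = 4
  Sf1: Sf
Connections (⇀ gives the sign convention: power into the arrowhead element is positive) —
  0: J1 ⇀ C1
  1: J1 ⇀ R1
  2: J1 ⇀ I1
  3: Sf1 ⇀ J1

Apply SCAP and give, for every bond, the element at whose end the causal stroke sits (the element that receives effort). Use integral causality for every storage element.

#3 |Sf1  (Sf1: flow source, stroke at near end)
#0 |J1  (prefer integral on C1)
#1 |R1  (J1 effort already set via bond 0)
#2 |I1  (0-jn J1 has e-setter on 0)

β0 stroke at J1
β1 stroke at R1
β2 stroke at I1
β3 stroke at Sf1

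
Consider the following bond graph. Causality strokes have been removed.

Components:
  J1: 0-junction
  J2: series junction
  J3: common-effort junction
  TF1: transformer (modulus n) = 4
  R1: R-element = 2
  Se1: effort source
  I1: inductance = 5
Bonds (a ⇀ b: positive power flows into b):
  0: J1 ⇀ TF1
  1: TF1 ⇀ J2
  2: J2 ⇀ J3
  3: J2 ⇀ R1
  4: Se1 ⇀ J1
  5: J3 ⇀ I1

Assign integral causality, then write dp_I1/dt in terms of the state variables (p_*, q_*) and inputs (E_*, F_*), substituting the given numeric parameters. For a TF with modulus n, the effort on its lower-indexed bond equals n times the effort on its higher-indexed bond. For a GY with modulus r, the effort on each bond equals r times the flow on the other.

dp_I1/dt = E_Se1/4 - 2*p_I1/5

β4 stroke at J1  (Se1: effort source, stroke at far end)
β0 stroke at TF1  (0-jn J1 has e-setter on 4)
β1 stroke at J2  (TF1: transformer flips bond 0)
β5 stroke at I1  (prefer integral on I1)
β2 stroke at J3  (only one effort-in slot at J3)
β3 stroke at J2  (J2 flow already set via bond 2)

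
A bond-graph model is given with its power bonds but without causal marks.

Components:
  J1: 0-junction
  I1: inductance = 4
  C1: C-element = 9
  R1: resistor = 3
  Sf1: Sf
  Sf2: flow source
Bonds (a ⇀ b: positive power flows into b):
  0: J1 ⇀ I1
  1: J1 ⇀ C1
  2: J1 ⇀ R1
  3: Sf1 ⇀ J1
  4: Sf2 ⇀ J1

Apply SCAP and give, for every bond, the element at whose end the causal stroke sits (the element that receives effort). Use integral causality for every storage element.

#0 |I1
#1 |J1
#2 |R1
#3 |Sf1
#4 |Sf2

#3 stroke→Sf1  (source Sf1 imposes f)
#4 stroke→Sf2  (Sf2 fixes flow; stroke at Sf2)
#0 stroke→I1  (prefer integral on I1)
#1 stroke→J1  (C1: C, integral causality)
#2 stroke→R1  (common-e at J1 fixed by 1)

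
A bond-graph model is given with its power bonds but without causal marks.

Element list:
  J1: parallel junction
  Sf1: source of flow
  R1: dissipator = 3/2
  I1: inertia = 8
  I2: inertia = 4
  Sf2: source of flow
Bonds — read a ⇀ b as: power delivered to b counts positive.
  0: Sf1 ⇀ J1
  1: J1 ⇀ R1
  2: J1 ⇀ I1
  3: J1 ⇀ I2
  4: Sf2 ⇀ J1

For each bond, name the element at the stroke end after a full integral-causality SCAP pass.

bond 0 stroke→Sf1
bond 1 stroke→J1
bond 2 stroke→I1
bond 3 stroke→I2
bond 4 stroke→Sf2

b0 →Sf1  (Sf1 (Sf) sets flow on bond)
b4 →Sf2  (source Sf2 imposes f)
b2 →I1  (prefer integral on I1)
b3 →I2  (I2: I, integral causality)
b1 →J1  (J1: last free bond brings effort in)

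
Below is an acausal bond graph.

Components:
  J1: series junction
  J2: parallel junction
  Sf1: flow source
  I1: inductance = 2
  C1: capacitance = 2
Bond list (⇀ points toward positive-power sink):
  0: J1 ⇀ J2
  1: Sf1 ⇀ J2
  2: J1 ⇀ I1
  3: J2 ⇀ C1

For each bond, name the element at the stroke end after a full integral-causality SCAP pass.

#1 |Sf1  (Sf1 fixes flow; stroke at Sf1)
#2 |I1  (prefer integral on I1)
#0 |J1  (common-f at J1 fixed by 2)
#3 |J2  (J2 needs exactly one e-in)

#0 stroke at J1
#1 stroke at Sf1
#2 stroke at I1
#3 stroke at J2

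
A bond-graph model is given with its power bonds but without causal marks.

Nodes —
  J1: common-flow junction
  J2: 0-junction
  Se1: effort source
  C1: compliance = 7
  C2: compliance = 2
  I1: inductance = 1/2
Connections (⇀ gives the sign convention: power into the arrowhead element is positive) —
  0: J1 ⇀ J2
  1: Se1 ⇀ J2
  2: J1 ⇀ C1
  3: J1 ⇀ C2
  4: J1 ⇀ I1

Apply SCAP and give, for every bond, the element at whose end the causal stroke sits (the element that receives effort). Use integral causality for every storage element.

b0 →J1
b1 →J2
b2 →J1
b3 →J1
b4 →I1

#1 stroke→J2  (Se1: effort source, stroke at far end)
#0 stroke→J1  (J2: bond 1 brought effort, rest push out)
#2 stroke→J1  (C1 integral (e out))
#3 stroke→J1  (C2 integral (e out))
#4 stroke→I1  (J1 needs exactly one f-in)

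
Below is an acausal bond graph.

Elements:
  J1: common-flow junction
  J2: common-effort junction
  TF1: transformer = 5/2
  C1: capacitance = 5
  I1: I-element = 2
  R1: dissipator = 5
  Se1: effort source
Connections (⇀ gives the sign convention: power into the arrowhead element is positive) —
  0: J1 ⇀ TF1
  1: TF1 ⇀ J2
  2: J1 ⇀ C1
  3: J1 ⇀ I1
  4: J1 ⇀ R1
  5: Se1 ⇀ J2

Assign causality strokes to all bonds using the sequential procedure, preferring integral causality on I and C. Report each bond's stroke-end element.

bond 0 →J1
bond 1 →TF1
bond 2 →J1
bond 3 →I1
bond 4 →J1
bond 5 →J2

b5 stroke at J2  (Se1 (Se) sets effort on bond)
b1 stroke at TF1  (J2: bond 5 brought effort, rest push out)
b0 stroke at J1  (through TF1, causality passes straight; one stroke at TF1)
b2 stroke at J1  (C1: C, integral causality)
b3 stroke at I1  (I1: I, integral causality)
b4 stroke at J1  (J1: bond 3 brought flow, rest push out)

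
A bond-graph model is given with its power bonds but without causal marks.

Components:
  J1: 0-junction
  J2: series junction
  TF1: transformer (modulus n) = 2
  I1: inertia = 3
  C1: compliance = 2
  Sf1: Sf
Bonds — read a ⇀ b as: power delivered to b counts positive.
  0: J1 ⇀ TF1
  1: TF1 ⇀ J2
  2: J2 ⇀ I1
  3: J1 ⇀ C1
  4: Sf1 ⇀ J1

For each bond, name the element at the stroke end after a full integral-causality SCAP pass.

#4 →Sf1  (Sf1: flow source, stroke at near end)
#2 →I1  (prefer integral on I1)
#1 →J2  (J2: bond 2 brought flow, rest push out)
#0 →TF1  (through TF1, causality passes straight; one stroke at TF1)
#3 →J1  (only one effort-in slot at J1)

b0 →TF1
b1 →J2
b2 →I1
b3 →J1
b4 →Sf1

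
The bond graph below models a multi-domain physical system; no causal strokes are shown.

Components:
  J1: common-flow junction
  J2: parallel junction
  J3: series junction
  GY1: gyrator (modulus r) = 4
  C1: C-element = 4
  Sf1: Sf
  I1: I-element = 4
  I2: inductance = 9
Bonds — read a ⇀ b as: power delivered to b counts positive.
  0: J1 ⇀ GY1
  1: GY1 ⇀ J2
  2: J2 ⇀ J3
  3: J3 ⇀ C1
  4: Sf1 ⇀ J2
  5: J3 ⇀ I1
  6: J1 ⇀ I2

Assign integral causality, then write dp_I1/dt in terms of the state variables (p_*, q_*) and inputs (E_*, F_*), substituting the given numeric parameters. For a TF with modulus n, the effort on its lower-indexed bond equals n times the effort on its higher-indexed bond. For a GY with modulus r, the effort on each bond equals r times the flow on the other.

#4 stroke at Sf1  (Sf1 fixes flow; stroke at Sf1)
#3 stroke at J3  (prefer integral on C1)
#5 stroke at I1  (prefer integral on I1)
#2 stroke at J3  (1-jn J3 has f-setter on 5)
#1 stroke at J2  (only one effort-in slot at J2)
#0 stroke at J1  (GY1: gyrator matches bond 1)
#6 stroke at I2  (J1 needs exactly one f-in)

dp_I1/dt = 4*p_I2/9 - q_C1/4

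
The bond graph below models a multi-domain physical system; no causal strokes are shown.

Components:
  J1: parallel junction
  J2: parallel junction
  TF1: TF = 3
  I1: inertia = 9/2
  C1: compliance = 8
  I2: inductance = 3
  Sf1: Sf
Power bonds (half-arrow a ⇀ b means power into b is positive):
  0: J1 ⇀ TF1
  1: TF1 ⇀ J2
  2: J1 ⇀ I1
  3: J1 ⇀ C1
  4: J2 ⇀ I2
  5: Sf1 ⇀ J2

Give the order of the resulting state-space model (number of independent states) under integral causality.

3  (C1, I1, I2 all integral)

bond 5 |Sf1  (source Sf1 imposes f)
bond 2 |I1  (prefer integral on I1)
bond 3 |J1  (C1 integral (e out))
bond 0 |TF1  (J1 effort already set via bond 3)
bond 1 |J2  (through TF1, causality passes straight; one stroke at TF1)
bond 4 |I2  (common-e at J2 fixed by 1)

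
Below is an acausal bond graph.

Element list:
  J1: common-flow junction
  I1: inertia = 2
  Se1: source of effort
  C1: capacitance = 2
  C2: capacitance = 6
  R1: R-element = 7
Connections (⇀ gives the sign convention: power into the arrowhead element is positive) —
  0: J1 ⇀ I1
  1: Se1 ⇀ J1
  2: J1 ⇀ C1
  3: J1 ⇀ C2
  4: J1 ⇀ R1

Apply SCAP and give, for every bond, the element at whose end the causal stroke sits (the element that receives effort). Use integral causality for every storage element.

b1 stroke→J1  (Se1 (Se) sets effort on bond)
b0 stroke→I1  (I1 outputs flow p/I1)
b2 stroke→J1  (common-f at J1 fixed by 0)
b3 stroke→J1  (1-jn J1 has f-setter on 0)
b4 stroke→J1  (J1 flow already set via bond 0)

bond 0 |I1
bond 1 |J1
bond 2 |J1
bond 3 |J1
bond 4 |J1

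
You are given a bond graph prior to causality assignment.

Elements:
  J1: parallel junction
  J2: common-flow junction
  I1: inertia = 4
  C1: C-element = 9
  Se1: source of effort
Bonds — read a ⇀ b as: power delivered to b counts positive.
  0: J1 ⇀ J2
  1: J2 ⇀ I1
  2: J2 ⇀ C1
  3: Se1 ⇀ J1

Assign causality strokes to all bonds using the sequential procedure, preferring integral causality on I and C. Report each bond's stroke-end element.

bond 3 |J1  (Se1: effort source, stroke at far end)
bond 0 |J2  (J1: bond 3 brought effort, rest push out)
bond 1 |I1  (prefer integral on I1)
bond 2 |J2  (J2: bond 1 brought flow, rest push out)

#0 |J2
#1 |I1
#2 |J2
#3 |J1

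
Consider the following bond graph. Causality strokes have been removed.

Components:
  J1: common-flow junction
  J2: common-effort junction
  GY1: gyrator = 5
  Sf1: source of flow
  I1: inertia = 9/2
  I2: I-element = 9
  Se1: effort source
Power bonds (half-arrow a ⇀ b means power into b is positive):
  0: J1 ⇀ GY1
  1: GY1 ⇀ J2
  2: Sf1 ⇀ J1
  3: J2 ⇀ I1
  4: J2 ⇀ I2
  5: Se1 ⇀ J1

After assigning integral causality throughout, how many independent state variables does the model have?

b2 stroke at Sf1  (Sf1: flow source, stroke at near end)
b5 stroke at J1  (Se1 (Se) sets effort on bond)
b0 stroke at J1  (J1 flow already set via bond 2)
b1 stroke at J2  (GY1 both-in/both-out from 0)
b3 stroke at I1  (J2 effort already set via bond 1)
b4 stroke at I2  (common-e at J2 fixed by 1)

2  (I1, I2 all integral)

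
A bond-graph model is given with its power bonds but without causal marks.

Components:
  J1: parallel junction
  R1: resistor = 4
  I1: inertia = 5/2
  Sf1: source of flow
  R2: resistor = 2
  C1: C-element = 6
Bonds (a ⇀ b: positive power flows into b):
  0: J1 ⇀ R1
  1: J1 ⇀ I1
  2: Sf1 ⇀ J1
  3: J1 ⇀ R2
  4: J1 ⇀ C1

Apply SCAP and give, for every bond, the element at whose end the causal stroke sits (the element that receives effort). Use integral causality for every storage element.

b2 |Sf1  (Sf1: flow source, stroke at near end)
b1 |I1  (I1 outputs flow p/I1)
b4 |J1  (C1 outputs effort q/C1)
b0 |R1  (0-jn J1 has e-setter on 4)
b3 |R2  (J1: bond 4 brought effort, rest push out)

b0 |R1
b1 |I1
b2 |Sf1
b3 |R2
b4 |J1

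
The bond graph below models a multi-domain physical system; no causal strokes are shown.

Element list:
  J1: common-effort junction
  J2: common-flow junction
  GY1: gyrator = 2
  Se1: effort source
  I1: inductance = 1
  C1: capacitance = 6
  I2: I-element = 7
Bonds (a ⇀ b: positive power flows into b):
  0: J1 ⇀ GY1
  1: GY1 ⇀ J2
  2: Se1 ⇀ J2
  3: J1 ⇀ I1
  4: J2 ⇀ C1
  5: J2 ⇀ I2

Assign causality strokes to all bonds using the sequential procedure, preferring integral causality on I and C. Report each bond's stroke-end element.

β2 stroke at J2  (Se1: effort source, stroke at far end)
β3 stroke at I1  (prefer integral on I1)
β0 stroke at J1  (J1: last free bond brings effort in)
β1 stroke at J2  (through GY1, causality inverts; strokes same side of GY1)
β4 stroke at J2  (C1 outputs effort q/C1)
β5 stroke at I2  (closing 1-jn rule on J2)

bond 0 →J1
bond 1 →J2
bond 2 →J2
bond 3 →I1
bond 4 →J2
bond 5 →I2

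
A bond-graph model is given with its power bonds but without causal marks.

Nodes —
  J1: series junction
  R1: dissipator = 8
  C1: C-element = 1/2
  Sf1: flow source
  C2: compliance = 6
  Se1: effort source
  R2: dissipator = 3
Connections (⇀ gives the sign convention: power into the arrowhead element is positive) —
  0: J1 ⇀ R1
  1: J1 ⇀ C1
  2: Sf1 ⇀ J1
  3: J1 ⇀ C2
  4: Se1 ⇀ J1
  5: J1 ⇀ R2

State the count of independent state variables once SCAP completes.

2  (C1, C2 all integral)

b2 |Sf1  (source Sf1 imposes f)
b4 |J1  (source Se1 imposes e)
b0 |J1  (J1: bond 2 brought flow, rest push out)
b1 |J1  (J1 flow already set via bond 2)
b3 |J1  (J1 flow already set via bond 2)
b5 |J1  (J1: bond 2 brought flow, rest push out)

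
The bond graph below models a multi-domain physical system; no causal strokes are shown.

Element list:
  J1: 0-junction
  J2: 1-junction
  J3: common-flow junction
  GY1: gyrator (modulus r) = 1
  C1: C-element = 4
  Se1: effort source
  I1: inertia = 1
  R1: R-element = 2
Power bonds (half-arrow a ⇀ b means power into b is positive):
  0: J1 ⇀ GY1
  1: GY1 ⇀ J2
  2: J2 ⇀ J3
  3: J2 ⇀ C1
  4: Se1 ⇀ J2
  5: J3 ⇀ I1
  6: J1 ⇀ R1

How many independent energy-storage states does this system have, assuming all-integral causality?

2  (C1, I1 all integral)

β4 |J2  (source Se1 imposes e)
β3 |J2  (C1 outputs effort q/C1)
β5 |I1  (I1 outputs flow p/I1)
β2 |J3  (1-jn J3 has f-setter on 5)
β1 |J2  (1-jn J2 has f-setter on 2)
β0 |J1  (GY GY1: same side as bond 1)
β6 |R1  (J1: bond 0 brought effort, rest push out)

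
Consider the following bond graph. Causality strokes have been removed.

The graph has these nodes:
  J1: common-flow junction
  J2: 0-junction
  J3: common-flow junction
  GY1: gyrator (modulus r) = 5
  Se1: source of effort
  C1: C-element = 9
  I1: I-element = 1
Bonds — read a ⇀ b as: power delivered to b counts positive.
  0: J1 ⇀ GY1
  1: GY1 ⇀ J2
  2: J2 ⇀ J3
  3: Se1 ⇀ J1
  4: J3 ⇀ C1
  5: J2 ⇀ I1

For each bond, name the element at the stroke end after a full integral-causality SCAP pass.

b3 |J1  (Se1 fixes effort; stroke away)
b0 |GY1  (J1: last free bond brings flow in)
b1 |GY1  (GY GY1: same side as bond 0)
b4 |J3  (C1 outputs effort q/C1)
b2 |J2  (J3: last free bond brings flow in)
b5 |I1  (0-jn J2 has e-setter on 2)

β0 stroke at GY1
β1 stroke at GY1
β2 stroke at J2
β3 stroke at J1
β4 stroke at J3
β5 stroke at I1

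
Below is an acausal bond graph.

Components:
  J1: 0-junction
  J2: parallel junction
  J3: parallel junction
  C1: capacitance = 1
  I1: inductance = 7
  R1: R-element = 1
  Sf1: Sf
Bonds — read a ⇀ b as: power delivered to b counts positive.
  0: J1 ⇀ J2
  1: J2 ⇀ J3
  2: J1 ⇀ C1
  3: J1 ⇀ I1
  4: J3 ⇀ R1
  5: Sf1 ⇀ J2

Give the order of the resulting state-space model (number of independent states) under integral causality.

β5 →Sf1  (Sf1 (Sf) sets flow on bond)
β2 →J1  (C1 outputs effort q/C1)
β0 →J2  (J1: bond 2 brought effort, rest push out)
β3 →I1  (J1: bond 2 brought effort, rest push out)
β1 →J3  (0-jn J2 has e-setter on 0)
β4 →R1  (common-e at J3 fixed by 1)

2  (C1, I1 all integral)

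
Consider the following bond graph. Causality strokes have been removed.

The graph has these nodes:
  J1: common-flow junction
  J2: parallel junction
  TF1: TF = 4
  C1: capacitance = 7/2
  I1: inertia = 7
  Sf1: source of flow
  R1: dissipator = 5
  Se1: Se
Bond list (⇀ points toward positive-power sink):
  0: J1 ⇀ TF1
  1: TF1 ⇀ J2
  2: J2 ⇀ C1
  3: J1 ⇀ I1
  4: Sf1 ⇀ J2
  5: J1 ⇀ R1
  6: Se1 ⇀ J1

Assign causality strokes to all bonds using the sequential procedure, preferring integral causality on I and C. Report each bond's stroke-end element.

β4 stroke at Sf1  (Sf1 fixes flow; stroke at Sf1)
β6 stroke at J1  (Se1: effort source, stroke at far end)
β2 stroke at J2  (prefer integral on C1)
β1 stroke at TF1  (0-jn J2 has e-setter on 2)
β0 stroke at J1  (TF1 one-in-one-out from 1)
β3 stroke at I1  (I1 integral (f out))
β5 stroke at J1  (common-f at J1 fixed by 3)

b0 |J1
b1 |TF1
b2 |J2
b3 |I1
b4 |Sf1
b5 |J1
b6 |J1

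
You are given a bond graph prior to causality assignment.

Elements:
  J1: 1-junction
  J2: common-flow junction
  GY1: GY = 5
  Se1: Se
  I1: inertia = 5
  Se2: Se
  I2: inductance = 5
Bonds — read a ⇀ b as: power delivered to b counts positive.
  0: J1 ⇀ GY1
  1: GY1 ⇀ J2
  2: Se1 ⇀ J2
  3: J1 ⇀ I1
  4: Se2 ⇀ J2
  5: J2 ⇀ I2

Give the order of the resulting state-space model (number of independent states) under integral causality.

2  (I1, I2 all integral)

#2 stroke→J2  (Se1 (Se) sets effort on bond)
#4 stroke→J2  (Se2 fixes effort; stroke away)
#3 stroke→I1  (I1: I, integral causality)
#0 stroke→J1  (common-f at J1 fixed by 3)
#1 stroke→J2  (GY1 both-in/both-out from 0)
#5 stroke→I2  (only one flow-in slot at J2)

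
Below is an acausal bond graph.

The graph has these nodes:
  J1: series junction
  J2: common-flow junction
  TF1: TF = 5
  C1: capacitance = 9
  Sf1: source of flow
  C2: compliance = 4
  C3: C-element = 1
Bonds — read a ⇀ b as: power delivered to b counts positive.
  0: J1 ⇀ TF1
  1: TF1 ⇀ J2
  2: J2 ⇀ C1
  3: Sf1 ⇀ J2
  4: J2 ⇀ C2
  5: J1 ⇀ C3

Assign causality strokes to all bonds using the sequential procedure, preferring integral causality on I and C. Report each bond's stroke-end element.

bond 0 |TF1
bond 1 |J2
bond 2 |J2
bond 3 |Sf1
bond 4 |J2
bond 5 |J1

#3 |Sf1  (source Sf1 imposes f)
#1 |J2  (J2 flow already set via bond 3)
#2 |J2  (common-f at J2 fixed by 3)
#4 |J2  (common-f at J2 fixed by 3)
#0 |TF1  (through TF1, causality passes straight; one stroke at TF1)
#5 |J1  (1-jn J1 has f-setter on 0)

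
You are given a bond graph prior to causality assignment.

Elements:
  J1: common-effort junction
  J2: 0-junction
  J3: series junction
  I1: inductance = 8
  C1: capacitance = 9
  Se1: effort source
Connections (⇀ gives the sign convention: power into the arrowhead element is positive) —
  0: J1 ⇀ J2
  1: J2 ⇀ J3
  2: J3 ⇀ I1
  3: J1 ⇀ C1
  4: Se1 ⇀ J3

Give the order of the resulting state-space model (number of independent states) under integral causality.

2  (C1, I1 all integral)

bond 4 |J3  (Se1 fixes effort; stroke away)
bond 2 |I1  (I1 integral (f out))
bond 1 |J3  (common-f at J3 fixed by 2)
bond 0 |J2  (only one effort-in slot at J2)
bond 3 |J1  (J1: last free bond brings effort in)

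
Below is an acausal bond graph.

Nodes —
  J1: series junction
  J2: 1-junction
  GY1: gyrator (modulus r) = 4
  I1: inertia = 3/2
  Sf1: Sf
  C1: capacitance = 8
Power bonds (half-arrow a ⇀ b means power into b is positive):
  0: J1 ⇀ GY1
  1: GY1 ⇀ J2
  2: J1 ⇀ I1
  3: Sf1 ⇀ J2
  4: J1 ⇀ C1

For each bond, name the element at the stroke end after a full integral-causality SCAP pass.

b0 |J1
b1 |J2
b2 |I1
b3 |Sf1
b4 |J1

b3 stroke→Sf1  (Sf1 fixes flow; stroke at Sf1)
b1 stroke→J2  (1-jn J2 has f-setter on 3)
b0 stroke→J1  (through GY1, causality inverts; strokes same side of GY1)
b2 stroke→I1  (I1: I, integral causality)
b4 stroke→J1  (J1 flow already set via bond 2)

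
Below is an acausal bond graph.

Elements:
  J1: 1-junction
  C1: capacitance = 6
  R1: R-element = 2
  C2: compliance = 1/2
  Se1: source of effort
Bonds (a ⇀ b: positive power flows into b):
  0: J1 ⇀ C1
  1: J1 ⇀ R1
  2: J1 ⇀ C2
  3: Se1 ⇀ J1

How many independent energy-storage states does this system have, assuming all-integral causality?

β3 stroke→J1  (Se1 (Se) sets effort on bond)
β0 stroke→J1  (C1 integral (e out))
β2 stroke→J1  (C2 outputs effort q/C2)
β1 stroke→R1  (closing 1-jn rule on J1)

2  (C1, C2 all integral)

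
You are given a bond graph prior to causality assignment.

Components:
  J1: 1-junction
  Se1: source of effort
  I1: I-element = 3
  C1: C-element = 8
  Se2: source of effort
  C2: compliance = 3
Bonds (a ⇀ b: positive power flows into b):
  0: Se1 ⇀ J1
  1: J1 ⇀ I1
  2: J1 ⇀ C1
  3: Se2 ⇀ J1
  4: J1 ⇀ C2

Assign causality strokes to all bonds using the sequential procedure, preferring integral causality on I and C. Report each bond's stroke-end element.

bond 0 →J1  (Se1 fixes effort; stroke away)
bond 3 →J1  (source Se2 imposes e)
bond 1 →I1  (I1 outputs flow p/I1)
bond 2 →J1  (1-jn J1 has f-setter on 1)
bond 4 →J1  (1-jn J1 has f-setter on 1)

bond 0 |J1
bond 1 |I1
bond 2 |J1
bond 3 |J1
bond 4 |J1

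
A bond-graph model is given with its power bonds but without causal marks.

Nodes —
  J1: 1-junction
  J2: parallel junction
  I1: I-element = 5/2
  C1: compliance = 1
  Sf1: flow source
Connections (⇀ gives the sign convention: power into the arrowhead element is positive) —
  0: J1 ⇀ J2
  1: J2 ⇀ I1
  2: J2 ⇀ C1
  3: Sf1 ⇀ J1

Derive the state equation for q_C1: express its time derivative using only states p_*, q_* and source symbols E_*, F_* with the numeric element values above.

dq_C1/dt = F_Sf1 - 2*p_I1/5

#3 →Sf1  (Sf1: flow source, stroke at near end)
#0 →J1  (J1: bond 3 brought flow, rest push out)
#1 →I1  (prefer integral on I1)
#2 →J2  (J2: last free bond brings effort in)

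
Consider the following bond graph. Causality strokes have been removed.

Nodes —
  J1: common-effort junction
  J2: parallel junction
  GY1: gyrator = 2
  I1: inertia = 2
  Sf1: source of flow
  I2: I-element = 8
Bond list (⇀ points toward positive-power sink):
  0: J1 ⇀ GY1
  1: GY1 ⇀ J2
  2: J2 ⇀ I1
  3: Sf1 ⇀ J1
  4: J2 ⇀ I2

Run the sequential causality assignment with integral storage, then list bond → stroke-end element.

b0 stroke at J1
b1 stroke at J2
b2 stroke at I1
b3 stroke at Sf1
b4 stroke at I2

b3 stroke→Sf1  (source Sf1 imposes f)
b0 stroke→J1  (closing 0-jn rule on J1)
b1 stroke→J2  (GY1: gyrator matches bond 0)
b2 stroke→I1  (common-e at J2 fixed by 1)
b4 stroke→I2  (J2 effort already set via bond 1)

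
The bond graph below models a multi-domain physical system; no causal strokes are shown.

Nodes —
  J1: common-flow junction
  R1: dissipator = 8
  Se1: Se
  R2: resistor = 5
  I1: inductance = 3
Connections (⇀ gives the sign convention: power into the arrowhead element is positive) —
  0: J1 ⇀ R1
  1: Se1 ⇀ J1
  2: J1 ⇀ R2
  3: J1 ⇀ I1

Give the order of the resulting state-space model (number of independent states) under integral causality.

β1 stroke→J1  (source Se1 imposes e)
β3 stroke→I1  (I1 integral (f out))
β0 stroke→J1  (J1: bond 3 brought flow, rest push out)
β2 stroke→J1  (common-f at J1 fixed by 3)

1  (I1 all integral)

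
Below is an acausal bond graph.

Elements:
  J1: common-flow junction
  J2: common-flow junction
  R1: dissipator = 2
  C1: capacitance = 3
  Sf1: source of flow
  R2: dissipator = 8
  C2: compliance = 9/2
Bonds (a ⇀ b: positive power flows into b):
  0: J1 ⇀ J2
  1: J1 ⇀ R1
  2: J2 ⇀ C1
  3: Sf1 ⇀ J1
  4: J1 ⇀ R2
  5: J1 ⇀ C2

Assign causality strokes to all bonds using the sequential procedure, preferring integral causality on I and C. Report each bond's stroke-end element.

β0 stroke at J1
β1 stroke at J1
β2 stroke at J2
β3 stroke at Sf1
β4 stroke at J1
β5 stroke at J1

bond 3 stroke→Sf1  (Sf1: flow source, stroke at near end)
bond 0 stroke→J1  (J1 flow already set via bond 3)
bond 1 stroke→J1  (common-f at J1 fixed by 3)
bond 4 stroke→J1  (common-f at J1 fixed by 3)
bond 5 stroke→J1  (J1 flow already set via bond 3)
bond 2 stroke→J2  (common-f at J2 fixed by 0)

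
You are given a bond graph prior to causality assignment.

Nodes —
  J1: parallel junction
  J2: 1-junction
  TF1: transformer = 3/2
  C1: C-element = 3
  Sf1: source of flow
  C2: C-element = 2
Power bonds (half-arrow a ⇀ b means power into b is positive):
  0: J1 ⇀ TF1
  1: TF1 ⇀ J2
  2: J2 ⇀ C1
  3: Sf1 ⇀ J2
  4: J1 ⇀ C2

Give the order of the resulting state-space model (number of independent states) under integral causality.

2  (C1, C2 all integral)

#3 stroke→Sf1  (Sf1 fixes flow; stroke at Sf1)
#1 stroke→J2  (J2 flow already set via bond 3)
#2 stroke→J2  (J2: bond 3 brought flow, rest push out)
#0 stroke→TF1  (through TF1, causality passes straight; one stroke at TF1)
#4 stroke→J1  (J1: last free bond brings effort in)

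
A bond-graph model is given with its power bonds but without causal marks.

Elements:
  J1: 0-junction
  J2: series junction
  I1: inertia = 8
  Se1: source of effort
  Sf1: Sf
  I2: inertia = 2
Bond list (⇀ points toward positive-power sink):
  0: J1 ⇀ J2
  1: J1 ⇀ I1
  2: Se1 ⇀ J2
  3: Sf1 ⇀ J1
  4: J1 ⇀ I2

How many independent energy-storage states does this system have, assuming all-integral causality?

bond 2 →J2  (Se1 fixes effort; stroke away)
bond 3 →Sf1  (source Sf1 imposes f)
bond 0 →J1  (J2 needs exactly one f-in)
bond 1 →I1  (J1: bond 0 brought effort, rest push out)
bond 4 →I2  (J1: bond 0 brought effort, rest push out)

2  (I1, I2 all integral)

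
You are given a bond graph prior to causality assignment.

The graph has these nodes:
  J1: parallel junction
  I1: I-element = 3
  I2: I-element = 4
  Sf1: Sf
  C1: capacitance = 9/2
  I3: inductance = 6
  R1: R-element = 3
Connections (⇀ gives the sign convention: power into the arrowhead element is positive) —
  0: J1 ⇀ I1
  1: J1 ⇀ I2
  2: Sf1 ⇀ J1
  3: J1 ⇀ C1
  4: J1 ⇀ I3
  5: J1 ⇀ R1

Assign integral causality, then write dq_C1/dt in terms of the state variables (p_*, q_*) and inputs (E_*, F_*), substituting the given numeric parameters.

β2 →Sf1  (Sf1 (Sf) sets flow on bond)
β0 →I1  (I1 outputs flow p/I1)
β1 →I2  (I2: I, integral causality)
β3 →J1  (C1 outputs effort q/C1)
β4 →I3  (J1 effort already set via bond 3)
β5 →R1  (common-e at J1 fixed by 3)

dq_C1/dt = F_Sf1 - p_I1/3 - p_I2/4 - p_I3/6 - 2*q_C1/27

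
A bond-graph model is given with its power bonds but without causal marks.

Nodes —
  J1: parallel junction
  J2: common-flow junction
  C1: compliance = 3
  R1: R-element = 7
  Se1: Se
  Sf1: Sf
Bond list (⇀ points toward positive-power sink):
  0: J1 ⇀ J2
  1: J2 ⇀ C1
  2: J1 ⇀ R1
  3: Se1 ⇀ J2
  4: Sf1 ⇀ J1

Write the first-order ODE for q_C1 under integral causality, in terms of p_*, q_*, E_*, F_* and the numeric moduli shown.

dq_C1/dt = E_Se1/7 + F_Sf1 - q_C1/21

β3 |J2  (Se1: effort source, stroke at far end)
β4 |Sf1  (Sf1: flow source, stroke at near end)
β1 |J2  (C1 integral (e out))
β0 |J1  (J2 needs exactly one f-in)
β2 |R1  (0-jn J1 has e-setter on 0)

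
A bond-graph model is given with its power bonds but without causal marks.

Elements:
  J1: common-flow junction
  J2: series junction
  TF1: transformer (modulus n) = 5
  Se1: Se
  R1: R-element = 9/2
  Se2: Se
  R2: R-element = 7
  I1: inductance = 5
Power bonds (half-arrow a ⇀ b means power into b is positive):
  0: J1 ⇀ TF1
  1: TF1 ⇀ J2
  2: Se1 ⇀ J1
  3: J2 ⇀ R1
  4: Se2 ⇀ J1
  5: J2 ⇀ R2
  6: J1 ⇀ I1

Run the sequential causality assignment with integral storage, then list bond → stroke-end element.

b2 stroke→J1  (Se1: effort source, stroke at far end)
b4 stroke→J1  (source Se2 imposes e)
b6 stroke→I1  (prefer integral on I1)
b0 stroke→J1  (1-jn J1 has f-setter on 6)
b1 stroke→TF1  (TF1 one-in-one-out from 0)
b3 stroke→J2  (common-f at J2 fixed by 1)
b5 stroke→J2  (common-f at J2 fixed by 1)

#0 |J1
#1 |TF1
#2 |J1
#3 |J2
#4 |J1
#5 |J2
#6 |I1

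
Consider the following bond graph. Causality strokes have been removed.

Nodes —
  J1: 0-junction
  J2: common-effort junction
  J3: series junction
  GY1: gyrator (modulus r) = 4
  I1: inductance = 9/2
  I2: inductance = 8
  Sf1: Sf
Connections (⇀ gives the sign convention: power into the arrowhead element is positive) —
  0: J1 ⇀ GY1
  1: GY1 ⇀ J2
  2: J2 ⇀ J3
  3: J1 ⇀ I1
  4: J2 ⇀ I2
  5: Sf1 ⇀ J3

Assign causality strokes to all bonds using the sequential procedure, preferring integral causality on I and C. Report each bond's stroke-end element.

β0 →J1
β1 →J2
β2 →J3
β3 →I1
β4 →I2
β5 →Sf1

bond 5 →Sf1  (Sf1 (Sf) sets flow on bond)
bond 2 →J3  (1-jn J3 has f-setter on 5)
bond 3 →I1  (I1: I, integral causality)
bond 0 →J1  (J1: last free bond brings effort in)
bond 1 →J2  (GY GY1: same side as bond 0)
bond 4 →I2  (J2 effort already set via bond 1)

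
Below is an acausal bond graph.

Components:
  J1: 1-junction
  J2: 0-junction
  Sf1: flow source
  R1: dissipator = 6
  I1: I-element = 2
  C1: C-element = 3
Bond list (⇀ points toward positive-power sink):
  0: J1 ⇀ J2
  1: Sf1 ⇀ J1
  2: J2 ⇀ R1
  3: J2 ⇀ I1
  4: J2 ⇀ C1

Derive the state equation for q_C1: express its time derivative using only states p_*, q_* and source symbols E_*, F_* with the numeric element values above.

dq_C1/dt = F_Sf1 - p_I1/2 - q_C1/18

bond 1 |Sf1  (Sf1: flow source, stroke at near end)
bond 0 |J1  (J1: bond 1 brought flow, rest push out)
bond 3 |I1  (I1 outputs flow p/I1)
bond 4 |J2  (C1 outputs effort q/C1)
bond 2 |R1  (J2 effort already set via bond 4)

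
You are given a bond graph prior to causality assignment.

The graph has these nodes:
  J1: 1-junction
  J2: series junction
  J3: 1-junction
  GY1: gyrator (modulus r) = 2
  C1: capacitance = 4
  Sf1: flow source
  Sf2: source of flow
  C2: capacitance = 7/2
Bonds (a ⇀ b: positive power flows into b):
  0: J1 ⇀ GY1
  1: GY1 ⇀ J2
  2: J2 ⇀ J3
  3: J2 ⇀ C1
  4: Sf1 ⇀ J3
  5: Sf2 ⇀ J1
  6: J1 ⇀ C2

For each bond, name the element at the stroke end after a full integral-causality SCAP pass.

β0 stroke→J1
β1 stroke→J2
β2 stroke→J3
β3 stroke→J2
β4 stroke→Sf1
β5 stroke→Sf2
β6 stroke→J1

bond 4 stroke at Sf1  (Sf1 (Sf) sets flow on bond)
bond 5 stroke at Sf2  (Sf2 fixes flow; stroke at Sf2)
bond 0 stroke at J1  (common-f at J1 fixed by 5)
bond 6 stroke at J1  (1-jn J1 has f-setter on 5)
bond 2 stroke at J3  (common-f at J3 fixed by 4)
bond 1 stroke at J2  (through GY1, causality inverts; strokes same side of GY1)
bond 3 stroke at J2  (J2 flow already set via bond 2)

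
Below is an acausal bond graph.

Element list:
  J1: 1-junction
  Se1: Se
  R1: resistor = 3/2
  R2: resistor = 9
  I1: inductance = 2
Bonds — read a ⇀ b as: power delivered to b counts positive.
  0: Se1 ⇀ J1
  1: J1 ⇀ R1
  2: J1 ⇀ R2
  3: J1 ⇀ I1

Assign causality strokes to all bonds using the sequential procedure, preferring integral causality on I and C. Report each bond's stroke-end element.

b0 stroke→J1
b1 stroke→J1
b2 stroke→J1
b3 stroke→I1

β0 stroke at J1  (Se1 (Se) sets effort on bond)
β3 stroke at I1  (I1: I, integral causality)
β1 stroke at J1  (J1 flow already set via bond 3)
β2 stroke at J1  (1-jn J1 has f-setter on 3)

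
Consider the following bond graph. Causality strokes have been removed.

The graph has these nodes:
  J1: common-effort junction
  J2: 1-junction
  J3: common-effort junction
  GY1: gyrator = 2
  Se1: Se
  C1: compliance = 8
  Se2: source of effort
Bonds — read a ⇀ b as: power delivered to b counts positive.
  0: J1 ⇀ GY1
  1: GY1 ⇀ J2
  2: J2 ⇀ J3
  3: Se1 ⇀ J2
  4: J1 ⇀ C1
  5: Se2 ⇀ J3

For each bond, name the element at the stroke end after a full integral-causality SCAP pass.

#3 stroke→J2  (Se1: effort source, stroke at far end)
#5 stroke→J3  (Se2 (Se) sets effort on bond)
#2 stroke→J2  (0-jn J3 has e-setter on 5)
#1 stroke→GY1  (closing 1-jn rule on J2)
#0 stroke→GY1  (through GY1, causality inverts; strokes same side of GY1)
#4 stroke→J1  (closing 0-jn rule on J1)

β0 →GY1
β1 →GY1
β2 →J2
β3 →J2
β4 →J1
β5 →J3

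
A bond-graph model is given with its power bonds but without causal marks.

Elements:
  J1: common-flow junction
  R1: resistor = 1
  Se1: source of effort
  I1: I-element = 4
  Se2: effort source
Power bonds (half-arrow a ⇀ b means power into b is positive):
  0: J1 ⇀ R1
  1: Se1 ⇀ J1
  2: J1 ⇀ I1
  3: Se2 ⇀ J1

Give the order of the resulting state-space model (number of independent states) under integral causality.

1  (I1 all integral)

β1 |J1  (source Se1 imposes e)
β3 |J1  (Se2: effort source, stroke at far end)
β2 |I1  (I1 integral (f out))
β0 |J1  (common-f at J1 fixed by 2)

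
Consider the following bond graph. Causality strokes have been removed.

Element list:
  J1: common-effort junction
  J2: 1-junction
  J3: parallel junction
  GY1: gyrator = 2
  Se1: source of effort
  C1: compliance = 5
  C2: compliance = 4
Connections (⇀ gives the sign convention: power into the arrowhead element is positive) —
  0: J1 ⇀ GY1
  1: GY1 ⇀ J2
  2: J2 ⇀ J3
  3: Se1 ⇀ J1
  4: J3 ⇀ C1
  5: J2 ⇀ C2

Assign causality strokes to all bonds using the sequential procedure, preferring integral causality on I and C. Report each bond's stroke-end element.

b3 →J1  (Se1 (Se) sets effort on bond)
b0 →GY1  (J1: bond 3 brought effort, rest push out)
b1 →GY1  (GY1: gyrator matches bond 0)
b2 →J2  (common-f at J2 fixed by 1)
b5 →J2  (common-f at J2 fixed by 1)
b4 →J3  (J3: last free bond brings effort in)

b0 stroke→GY1
b1 stroke→GY1
b2 stroke→J2
b3 stroke→J1
b4 stroke→J3
b5 stroke→J2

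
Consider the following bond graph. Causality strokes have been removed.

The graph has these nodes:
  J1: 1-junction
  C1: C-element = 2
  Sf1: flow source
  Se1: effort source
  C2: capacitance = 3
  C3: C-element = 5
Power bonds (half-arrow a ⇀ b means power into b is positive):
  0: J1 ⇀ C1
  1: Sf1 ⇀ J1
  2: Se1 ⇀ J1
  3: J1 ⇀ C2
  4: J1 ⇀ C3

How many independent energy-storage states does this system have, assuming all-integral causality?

β1 →Sf1  (Sf1 fixes flow; stroke at Sf1)
β2 →J1  (Se1: effort source, stroke at far end)
β0 →J1  (1-jn J1 has f-setter on 1)
β3 →J1  (1-jn J1 has f-setter on 1)
β4 →J1  (J1 flow already set via bond 1)

3  (C1, C2, C3 all integral)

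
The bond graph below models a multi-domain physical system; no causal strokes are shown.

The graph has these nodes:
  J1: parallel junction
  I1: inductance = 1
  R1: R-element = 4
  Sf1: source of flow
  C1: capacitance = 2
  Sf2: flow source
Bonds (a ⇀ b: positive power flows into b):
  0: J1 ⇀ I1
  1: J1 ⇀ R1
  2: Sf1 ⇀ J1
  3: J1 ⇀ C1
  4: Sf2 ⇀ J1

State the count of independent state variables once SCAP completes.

#2 stroke at Sf1  (Sf1 fixes flow; stroke at Sf1)
#4 stroke at Sf2  (source Sf2 imposes f)
#0 stroke at I1  (I1 outputs flow p/I1)
#3 stroke at J1  (C1 outputs effort q/C1)
#1 stroke at R1  (0-jn J1 has e-setter on 3)

2  (C1, I1 all integral)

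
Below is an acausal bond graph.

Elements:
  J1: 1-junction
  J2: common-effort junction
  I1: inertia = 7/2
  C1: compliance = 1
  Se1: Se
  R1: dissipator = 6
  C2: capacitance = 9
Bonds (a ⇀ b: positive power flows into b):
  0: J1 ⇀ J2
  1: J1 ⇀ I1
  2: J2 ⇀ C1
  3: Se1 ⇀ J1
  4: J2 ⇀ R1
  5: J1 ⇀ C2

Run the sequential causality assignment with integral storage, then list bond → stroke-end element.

b3 |J1  (Se1 (Se) sets effort on bond)
b1 |I1  (I1: I, integral causality)
b0 |J1  (common-f at J1 fixed by 1)
b5 |J1  (1-jn J1 has f-setter on 1)
b2 |J2  (C1: C, integral causality)
b4 |R1  (J2: bond 2 brought effort, rest push out)

#0 →J1
#1 →I1
#2 →J2
#3 →J1
#4 →R1
#5 →J1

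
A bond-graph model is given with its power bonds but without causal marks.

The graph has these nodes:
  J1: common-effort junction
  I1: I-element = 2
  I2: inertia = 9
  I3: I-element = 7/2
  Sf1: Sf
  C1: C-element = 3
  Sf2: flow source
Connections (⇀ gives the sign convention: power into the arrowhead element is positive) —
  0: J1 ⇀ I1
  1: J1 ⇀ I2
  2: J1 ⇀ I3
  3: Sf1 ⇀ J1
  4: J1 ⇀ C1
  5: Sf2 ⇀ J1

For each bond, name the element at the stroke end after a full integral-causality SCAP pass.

β0 →I1
β1 →I2
β2 →I3
β3 →Sf1
β4 →J1
β5 →Sf2

#3 |Sf1  (Sf1 fixes flow; stroke at Sf1)
#5 |Sf2  (source Sf2 imposes f)
#0 |I1  (I1 integral (f out))
#1 |I2  (I2 integral (f out))
#2 |I3  (I3: I, integral causality)
#4 |J1  (closing 0-jn rule on J1)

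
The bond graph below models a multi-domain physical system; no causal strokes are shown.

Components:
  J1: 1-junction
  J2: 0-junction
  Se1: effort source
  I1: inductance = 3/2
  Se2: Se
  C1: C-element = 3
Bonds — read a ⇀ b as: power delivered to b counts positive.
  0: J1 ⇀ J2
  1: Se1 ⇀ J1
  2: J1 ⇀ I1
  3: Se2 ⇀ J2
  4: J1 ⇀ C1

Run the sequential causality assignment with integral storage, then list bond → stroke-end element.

β1 →J1  (Se1 (Se) sets effort on bond)
β3 →J2  (Se2 fixes effort; stroke away)
β0 →J1  (common-e at J2 fixed by 3)
β2 →I1  (I1 integral (f out))
β4 →J1  (J1: bond 2 brought flow, rest push out)

b0 |J1
b1 |J1
b2 |I1
b3 |J2
b4 |J1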